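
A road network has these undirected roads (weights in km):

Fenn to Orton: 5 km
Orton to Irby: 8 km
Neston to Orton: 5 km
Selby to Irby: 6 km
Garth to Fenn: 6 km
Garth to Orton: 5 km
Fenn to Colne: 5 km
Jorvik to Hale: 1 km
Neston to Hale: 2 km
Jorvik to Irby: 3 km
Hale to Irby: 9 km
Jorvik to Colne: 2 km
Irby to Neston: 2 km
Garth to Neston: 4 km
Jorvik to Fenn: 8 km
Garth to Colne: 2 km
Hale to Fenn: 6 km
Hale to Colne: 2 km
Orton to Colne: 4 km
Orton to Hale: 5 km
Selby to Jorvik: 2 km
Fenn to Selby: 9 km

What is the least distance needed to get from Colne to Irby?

Shortest distances from Colne:
Colne: 0
Jorvik: 2  (via Colne)
Garth: 2  (via Colne)
Hale: 2  (via Colne)
Selby: 4  (via Jorvik)
Orton: 4  (via Colne)
Neston: 4  (via Hale)
Irby: 5  (via Jorvik)
Shortest route: Colne → Jorvik → Irby = 5 km.

5 km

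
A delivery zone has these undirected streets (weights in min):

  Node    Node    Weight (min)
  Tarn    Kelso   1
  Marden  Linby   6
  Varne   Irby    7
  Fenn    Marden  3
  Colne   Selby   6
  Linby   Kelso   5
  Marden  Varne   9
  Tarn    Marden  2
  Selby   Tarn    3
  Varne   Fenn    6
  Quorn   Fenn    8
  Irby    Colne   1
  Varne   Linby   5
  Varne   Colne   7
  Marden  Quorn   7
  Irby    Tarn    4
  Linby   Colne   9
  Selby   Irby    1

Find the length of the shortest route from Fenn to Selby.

Candidate routes:
Fenn–Marden–Tarn–Irby–Selby: 3+2+4+1 = 10
Fenn–Varne–Irby–Selby: 6+7+1 = 14
Fenn–Marden–Tarn–Selby: 3+2+3 = 8
Cheapest is Fenn–Marden–Tarn–Selby at 8 min.

8 min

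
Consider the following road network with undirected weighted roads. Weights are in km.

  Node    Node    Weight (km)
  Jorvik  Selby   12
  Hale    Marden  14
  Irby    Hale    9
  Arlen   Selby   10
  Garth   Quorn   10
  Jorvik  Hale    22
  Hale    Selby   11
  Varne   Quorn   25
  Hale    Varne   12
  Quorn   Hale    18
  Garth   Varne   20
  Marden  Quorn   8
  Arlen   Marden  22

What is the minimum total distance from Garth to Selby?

Enumerating some paths:
Garth → Quorn → Marden → Hale → Selby: 10+8+14+11 = 43
Garth → Varne → Hale → Selby: 20+12+11 = 43
Garth → Quorn → Marden → Arlen → Selby: 10+8+22+10 = 50
Garth → Quorn → Hale → Selby: 10+18+11 = 39
The minimum is 39 km via Garth → Quorn → Hale → Selby.

39 km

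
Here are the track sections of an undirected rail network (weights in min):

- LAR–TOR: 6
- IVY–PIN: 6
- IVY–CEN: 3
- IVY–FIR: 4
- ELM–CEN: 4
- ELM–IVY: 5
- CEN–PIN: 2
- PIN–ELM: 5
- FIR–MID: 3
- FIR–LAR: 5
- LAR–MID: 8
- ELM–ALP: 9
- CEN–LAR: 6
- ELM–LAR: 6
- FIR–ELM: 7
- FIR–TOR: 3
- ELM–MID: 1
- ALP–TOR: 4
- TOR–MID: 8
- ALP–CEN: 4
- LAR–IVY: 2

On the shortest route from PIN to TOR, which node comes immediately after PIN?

CEN

Compare a few routes:
PIN - CEN - ALP - TOR: 2+4+4 = 10
PIN - CEN - IVY - FIR - TOR: 2+3+4+3 = 12
The minimum is 10 min via PIN - CEN - ALP - TOR.
So from PIN the first move is to CEN.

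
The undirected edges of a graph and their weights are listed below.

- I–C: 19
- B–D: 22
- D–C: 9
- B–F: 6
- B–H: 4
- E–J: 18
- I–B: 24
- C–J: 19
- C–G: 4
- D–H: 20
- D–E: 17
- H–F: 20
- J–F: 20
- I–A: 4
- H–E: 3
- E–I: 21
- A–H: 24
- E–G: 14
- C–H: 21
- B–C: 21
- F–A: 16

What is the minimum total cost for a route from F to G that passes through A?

43

Best F to A: F–A costing 16
Best A to G: A–I–C–G costing 27
Total via A: 16 + 27 = 43.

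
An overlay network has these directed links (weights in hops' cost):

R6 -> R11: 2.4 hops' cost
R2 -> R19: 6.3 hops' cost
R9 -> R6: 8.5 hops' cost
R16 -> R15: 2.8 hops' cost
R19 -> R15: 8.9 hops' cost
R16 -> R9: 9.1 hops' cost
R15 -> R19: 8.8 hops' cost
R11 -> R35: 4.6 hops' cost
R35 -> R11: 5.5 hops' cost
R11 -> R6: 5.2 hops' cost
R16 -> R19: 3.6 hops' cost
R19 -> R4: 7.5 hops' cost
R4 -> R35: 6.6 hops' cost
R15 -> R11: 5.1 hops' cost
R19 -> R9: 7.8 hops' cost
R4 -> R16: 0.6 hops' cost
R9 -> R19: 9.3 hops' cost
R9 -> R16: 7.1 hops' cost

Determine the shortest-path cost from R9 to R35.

15.5 hops' cost

Candidate routes:
R9–R19–R4–R35: 9.3+7.5+6.6 = 23.4
R9–R16–R15–R11–R35: 7.1+2.8+5.1+4.6 = 19.6
R9–R6–R11–R35: 8.5+2.4+4.6 = 15.5
Cheapest is R9–R6–R11–R35 at 15.5 hops' cost.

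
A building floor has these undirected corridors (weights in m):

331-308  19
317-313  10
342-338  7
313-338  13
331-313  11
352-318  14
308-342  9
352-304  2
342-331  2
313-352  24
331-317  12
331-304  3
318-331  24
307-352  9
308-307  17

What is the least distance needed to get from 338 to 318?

Settle nodes by increasing distance from 338:
338: 0
342: 7  (via 338)
331: 9  (via 342)
304: 12  (via 331)
313: 13  (via 338)
352: 14  (via 304)
308: 16  (via 342)
317: 21  (via 331)
307: 23  (via 352)
318: 28  (via 352)
Shortest route: 338–342–331–304–352–318 = 28 m.

28 m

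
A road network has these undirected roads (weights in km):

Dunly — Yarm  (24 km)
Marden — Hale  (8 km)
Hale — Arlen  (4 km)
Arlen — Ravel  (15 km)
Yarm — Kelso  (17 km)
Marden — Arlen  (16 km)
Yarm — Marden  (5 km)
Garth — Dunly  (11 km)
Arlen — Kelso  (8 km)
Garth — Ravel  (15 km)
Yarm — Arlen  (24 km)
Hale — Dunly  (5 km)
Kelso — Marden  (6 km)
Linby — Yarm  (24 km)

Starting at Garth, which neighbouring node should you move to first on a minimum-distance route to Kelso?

Compare a few routes:
Garth → Dunly → Hale → Arlen → Kelso: 11+5+4+8 = 28
Garth → Ravel → Arlen → Kelso: 15+15+8 = 38
Garth → Dunly → Hale → Marden → Kelso: 11+5+8+6 = 30
The minimum is 28 km via Garth → Dunly → Hale → Arlen → Kelso.
So from Garth the first move is to Dunly.

Dunly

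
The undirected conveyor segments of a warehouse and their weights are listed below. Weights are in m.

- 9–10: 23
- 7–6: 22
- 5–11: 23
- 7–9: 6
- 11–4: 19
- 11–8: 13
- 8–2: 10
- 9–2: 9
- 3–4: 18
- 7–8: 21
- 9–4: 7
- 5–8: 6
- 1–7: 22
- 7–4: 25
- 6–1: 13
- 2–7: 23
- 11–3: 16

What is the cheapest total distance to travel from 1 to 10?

Compare a few routes:
1–7–4–9–10: 22+25+7+23 = 77
1–6–7–9–10: 13+22+6+23 = 64
1–7–9–10: 22+6+23 = 51
The minimum is 51 m via 1–7–9–10.

51 m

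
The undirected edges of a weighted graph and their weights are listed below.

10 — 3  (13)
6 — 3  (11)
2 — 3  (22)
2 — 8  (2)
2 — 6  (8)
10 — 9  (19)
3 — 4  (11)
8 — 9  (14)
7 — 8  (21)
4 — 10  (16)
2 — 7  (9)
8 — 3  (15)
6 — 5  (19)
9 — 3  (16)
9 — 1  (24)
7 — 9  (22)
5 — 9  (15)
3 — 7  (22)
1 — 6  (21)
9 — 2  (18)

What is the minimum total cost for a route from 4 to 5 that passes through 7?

Best 4 to 7: 4 → 3 → 7 costing 33
Best 7 to 5: 7 → 2 → 6 → 5 costing 36
Total via 7: 33 + 36 = 69.

69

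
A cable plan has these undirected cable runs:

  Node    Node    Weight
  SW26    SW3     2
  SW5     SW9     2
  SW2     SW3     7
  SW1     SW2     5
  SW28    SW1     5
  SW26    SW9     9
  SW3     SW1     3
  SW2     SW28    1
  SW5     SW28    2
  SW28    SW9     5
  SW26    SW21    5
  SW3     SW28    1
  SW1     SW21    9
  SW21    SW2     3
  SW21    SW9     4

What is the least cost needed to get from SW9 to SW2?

5

Shortest distances from SW9:
SW9: 0
SW5: 2  (via SW9)
SW21: 4  (via SW9)
SW28: 4  (via SW5)
SW2: 5  (via SW28)
Shortest route: SW9–SW5–SW28–SW2 = 5.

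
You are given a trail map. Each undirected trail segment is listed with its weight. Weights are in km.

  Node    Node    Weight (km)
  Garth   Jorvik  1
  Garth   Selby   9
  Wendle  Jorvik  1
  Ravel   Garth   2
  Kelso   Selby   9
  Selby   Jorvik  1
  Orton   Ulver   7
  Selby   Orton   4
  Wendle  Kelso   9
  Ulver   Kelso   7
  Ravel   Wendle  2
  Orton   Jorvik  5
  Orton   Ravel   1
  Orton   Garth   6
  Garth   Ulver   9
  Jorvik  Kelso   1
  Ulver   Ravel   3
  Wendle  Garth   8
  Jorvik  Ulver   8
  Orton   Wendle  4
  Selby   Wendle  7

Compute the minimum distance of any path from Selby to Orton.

4 km

Settle nodes by increasing distance from Selby:
Selby: 0
Jorvik: 1  (via Selby)
Garth: 2  (via Jorvik)
Kelso: 2  (via Jorvik)
Wendle: 2  (via Jorvik)
Ravel: 4  (via Garth)
Orton: 4  (via Selby)
Shortest route: Selby–Orton = 4 km.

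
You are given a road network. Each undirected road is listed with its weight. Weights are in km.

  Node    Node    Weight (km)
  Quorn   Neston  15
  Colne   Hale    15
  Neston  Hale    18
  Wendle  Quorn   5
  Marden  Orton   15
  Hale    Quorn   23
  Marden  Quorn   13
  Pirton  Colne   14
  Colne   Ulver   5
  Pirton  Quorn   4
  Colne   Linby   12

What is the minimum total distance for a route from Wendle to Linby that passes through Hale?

55 km

Best Wendle to Hale: Wendle–Quorn–Hale costing 28
Best Hale to Linby: Hale–Colne–Linby costing 27
Total via Hale: 28 + 27 = 55 km.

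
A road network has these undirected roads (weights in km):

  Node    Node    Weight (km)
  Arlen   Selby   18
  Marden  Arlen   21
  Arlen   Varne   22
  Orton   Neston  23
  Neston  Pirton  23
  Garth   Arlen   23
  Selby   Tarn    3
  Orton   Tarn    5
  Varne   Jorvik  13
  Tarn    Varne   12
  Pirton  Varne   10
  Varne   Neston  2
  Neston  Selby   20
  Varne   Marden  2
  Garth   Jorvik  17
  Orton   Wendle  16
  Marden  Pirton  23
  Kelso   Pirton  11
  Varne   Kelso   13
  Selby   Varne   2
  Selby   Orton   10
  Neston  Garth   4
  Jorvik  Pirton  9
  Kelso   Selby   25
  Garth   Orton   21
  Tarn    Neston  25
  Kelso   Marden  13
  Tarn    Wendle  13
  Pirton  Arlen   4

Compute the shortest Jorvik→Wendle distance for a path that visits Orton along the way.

39 km

Best Jorvik to Orton: Jorvik → Varne → Selby → Tarn → Orton costing 23
Best Orton to Wendle: Orton → Wendle costing 16
Total via Orton: 23 + 16 = 39 km.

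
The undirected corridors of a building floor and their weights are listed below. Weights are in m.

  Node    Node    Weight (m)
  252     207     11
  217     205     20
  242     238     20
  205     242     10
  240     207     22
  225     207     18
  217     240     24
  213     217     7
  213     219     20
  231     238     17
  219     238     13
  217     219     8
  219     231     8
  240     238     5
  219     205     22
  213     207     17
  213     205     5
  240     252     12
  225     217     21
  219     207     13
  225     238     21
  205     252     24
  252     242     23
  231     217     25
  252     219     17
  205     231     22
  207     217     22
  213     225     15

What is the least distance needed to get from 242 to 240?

Shortest distances from 242:
242: 0
205: 10  (via 242)
213: 15  (via 205)
238: 20  (via 242)
217: 22  (via 213)
252: 23  (via 242)
240: 25  (via 238)
Shortest route: 242 → 238 → 240 = 25 m.

25 m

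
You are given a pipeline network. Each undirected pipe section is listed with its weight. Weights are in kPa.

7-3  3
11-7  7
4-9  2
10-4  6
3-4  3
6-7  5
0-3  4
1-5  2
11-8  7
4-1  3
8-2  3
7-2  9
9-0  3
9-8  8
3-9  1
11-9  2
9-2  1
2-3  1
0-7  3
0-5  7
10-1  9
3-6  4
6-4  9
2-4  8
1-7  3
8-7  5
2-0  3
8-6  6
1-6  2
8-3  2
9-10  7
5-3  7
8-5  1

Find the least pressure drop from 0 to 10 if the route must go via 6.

Best 0 to 6: 0–7–6 costing 8
Best 6 to 10: 6–1–10 costing 11
Total via 6: 8 + 11 = 19 kPa.

19 kPa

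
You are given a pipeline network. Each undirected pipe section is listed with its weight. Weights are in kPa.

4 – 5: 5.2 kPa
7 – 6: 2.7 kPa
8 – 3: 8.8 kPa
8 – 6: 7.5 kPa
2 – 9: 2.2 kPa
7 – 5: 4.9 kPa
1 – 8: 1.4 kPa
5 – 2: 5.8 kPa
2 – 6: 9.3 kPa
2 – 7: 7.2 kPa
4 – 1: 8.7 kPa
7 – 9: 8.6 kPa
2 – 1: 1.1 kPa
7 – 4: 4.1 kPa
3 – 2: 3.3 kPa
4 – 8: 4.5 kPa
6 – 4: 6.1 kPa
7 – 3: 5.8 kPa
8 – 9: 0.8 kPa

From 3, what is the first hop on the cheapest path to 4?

7

Compare a few routes:
3 → 2 → 1 → 4: 3.3+1.1+8.7 = 13.1
3 → 2 → 9 → 8 → 4: 3.3+2.2+0.8+4.5 = 10.8
3 → 2 → 1 → 8 → 4: 3.3+1.1+1.4+4.5 = 10.3
3 → 7 → 4: 5.8+4.1 = 9.9
Cheapest is 3 → 7 → 4 at 9.9 kPa.
So from 3 the first move is to 7.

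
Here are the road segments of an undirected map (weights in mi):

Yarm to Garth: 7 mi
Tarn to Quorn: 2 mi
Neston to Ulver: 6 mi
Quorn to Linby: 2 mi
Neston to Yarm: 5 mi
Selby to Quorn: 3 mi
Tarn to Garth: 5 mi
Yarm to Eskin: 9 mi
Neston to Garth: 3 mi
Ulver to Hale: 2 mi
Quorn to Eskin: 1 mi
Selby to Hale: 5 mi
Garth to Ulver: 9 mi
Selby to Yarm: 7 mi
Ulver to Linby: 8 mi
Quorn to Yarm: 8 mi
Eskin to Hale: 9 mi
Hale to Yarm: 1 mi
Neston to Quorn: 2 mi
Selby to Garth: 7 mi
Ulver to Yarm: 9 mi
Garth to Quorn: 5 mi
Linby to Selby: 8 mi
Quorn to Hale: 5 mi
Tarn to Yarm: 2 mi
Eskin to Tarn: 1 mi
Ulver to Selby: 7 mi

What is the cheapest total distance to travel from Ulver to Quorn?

7 mi

Running Dijkstra from Ulver:
Ulver: 0
Hale: 2  (via Ulver)
Yarm: 3  (via Hale)
Tarn: 5  (via Yarm)
Neston: 6  (via Ulver)
Eskin: 6  (via Tarn)
Selby: 7  (via Ulver)
Quorn: 7  (via Hale)
Shortest route: Ulver–Hale–Quorn = 7 mi.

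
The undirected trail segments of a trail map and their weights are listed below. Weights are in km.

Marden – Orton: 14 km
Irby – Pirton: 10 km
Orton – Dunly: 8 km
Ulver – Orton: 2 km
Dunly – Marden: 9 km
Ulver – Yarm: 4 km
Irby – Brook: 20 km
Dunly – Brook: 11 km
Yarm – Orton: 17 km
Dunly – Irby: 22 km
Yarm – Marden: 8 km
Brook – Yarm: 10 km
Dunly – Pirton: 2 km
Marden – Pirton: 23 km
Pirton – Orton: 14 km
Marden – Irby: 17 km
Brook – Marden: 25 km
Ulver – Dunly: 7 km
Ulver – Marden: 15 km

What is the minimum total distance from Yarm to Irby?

23 km

Shortest distances from Yarm:
Yarm: 0
Ulver: 4  (via Yarm)
Orton: 6  (via Ulver)
Marden: 8  (via Yarm)
Brook: 10  (via Yarm)
Dunly: 11  (via Ulver)
Pirton: 13  (via Dunly)
Irby: 23  (via Pirton)
Shortest route: Yarm–Ulver–Dunly–Pirton–Irby = 23 km.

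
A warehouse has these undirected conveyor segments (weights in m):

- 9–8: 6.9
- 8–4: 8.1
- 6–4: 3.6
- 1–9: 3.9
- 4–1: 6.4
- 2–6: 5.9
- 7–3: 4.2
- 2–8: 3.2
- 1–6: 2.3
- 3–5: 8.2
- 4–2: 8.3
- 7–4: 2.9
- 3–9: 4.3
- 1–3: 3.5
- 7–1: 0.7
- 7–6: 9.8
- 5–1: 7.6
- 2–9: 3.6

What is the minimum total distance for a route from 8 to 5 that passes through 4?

Shortest 8→4: 8–4 = 8.1
Shortest 4→5: 4–7–1–5 = 11.2
Total via 4: 8.1 + 11.2 = 19.3 m.

19.3 m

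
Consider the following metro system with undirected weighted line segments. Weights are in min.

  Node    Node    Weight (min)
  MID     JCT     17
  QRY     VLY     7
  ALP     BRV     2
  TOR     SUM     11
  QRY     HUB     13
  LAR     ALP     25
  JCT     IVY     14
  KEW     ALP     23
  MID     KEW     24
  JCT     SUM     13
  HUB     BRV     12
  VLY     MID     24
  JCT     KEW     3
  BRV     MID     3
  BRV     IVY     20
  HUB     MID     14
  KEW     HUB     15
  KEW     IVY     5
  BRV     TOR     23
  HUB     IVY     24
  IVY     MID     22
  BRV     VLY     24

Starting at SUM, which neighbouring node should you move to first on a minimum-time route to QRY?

JCT

Compare a few routes:
SUM → JCT → MID → HUB → QRY: 13+17+14+13 = 57
SUM → JCT → KEW → HUB → QRY: 13+3+15+13 = 44
SUM → JCT → KEW → IVY → HUB → QRY: 13+3+5+24+13 = 58
The minimum is 44 min via SUM → JCT → KEW → HUB → QRY.
So from SUM the first move is to JCT.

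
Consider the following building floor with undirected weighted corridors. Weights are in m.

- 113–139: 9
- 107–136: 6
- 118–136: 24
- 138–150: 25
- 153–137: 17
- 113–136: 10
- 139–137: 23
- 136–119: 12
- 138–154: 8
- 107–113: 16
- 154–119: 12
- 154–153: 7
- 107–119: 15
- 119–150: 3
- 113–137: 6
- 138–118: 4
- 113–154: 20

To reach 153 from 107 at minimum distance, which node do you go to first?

Enumerating some paths:
107 - 136 - 113 - 137 - 153: 6+10+6+17 = 39
107 - 119 - 154 - 153: 15+12+7 = 34
107 - 136 - 119 - 154 - 153: 6+12+12+7 = 37
Cheapest is 107 - 119 - 154 - 153 at 34 m.
So from 107 the first move is to 119.

119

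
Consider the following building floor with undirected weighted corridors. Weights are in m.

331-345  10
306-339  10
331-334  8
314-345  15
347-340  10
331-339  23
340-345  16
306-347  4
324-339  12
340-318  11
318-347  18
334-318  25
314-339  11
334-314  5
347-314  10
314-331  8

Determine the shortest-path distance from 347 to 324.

Candidate routes:
347 → 306 → 339 → 324: 4+10+12 = 26
347 → 314 → 339 → 324: 10+11+12 = 33
347 → 314 → 331 → 339 → 324: 10+8+23+12 = 53
The minimum is 26 m via 347 → 306 → 339 → 324.

26 m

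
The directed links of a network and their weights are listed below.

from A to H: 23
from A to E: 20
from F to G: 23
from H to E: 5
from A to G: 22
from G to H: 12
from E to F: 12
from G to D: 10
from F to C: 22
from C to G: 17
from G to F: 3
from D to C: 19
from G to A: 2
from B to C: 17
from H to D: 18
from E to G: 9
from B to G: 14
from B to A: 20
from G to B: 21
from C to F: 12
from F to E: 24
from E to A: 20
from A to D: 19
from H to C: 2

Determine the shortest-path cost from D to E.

53

Running Dijkstra from D:
D: 0
C: 19  (via D)
F: 31  (via C)
G: 36  (via C)
A: 38  (via G)
H: 48  (via G)
E: 53  (via H)
Shortest route: D → C → G → H → E = 53.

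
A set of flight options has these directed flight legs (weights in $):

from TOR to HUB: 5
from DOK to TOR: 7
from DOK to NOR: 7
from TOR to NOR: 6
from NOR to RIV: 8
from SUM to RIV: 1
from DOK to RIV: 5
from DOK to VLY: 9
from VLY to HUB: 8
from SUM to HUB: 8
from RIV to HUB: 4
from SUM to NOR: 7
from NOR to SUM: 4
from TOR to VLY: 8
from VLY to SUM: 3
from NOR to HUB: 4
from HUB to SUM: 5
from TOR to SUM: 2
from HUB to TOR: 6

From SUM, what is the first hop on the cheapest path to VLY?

Candidate routes:
SUM–HUB–TOR–VLY: 8+6+8 = 22
SUM–RIV–HUB–TOR–VLY: 1+4+6+8 = 19
The minimum is $19 via SUM–RIV–HUB–TOR–VLY.
So from SUM the first move is to RIV.

RIV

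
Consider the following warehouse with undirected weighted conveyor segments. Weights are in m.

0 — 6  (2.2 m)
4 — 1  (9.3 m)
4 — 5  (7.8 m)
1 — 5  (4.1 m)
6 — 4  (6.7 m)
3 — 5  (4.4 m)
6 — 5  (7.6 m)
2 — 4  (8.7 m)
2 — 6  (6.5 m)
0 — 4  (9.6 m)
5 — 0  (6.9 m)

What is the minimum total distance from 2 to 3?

18.5 m

Shortest distances from 2:
2: 0
6: 6.5  (via 2)
0: 8.7  (via 6)
4: 8.7  (via 2)
5: 14.1  (via 6)
1: 18  (via 4)
3: 18.5  (via 5)
Shortest route: 2–6–5–3 = 18.5 m.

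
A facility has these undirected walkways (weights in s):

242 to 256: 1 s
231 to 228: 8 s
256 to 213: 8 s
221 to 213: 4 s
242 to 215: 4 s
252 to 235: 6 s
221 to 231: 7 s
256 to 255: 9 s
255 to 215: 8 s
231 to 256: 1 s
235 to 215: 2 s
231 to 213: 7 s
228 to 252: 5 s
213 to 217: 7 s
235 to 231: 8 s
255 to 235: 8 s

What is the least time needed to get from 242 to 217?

16 s

Shortest distances from 242:
242: 0
256: 1  (via 242)
231: 2  (via 256)
215: 4  (via 242)
235: 6  (via 215)
221: 9  (via 231)
213: 9  (via 256)
255: 10  (via 256)
228: 10  (via 231)
252: 12  (via 235)
217: 16  (via 213)
Shortest route: 242 → 256 → 213 → 217 = 16 s.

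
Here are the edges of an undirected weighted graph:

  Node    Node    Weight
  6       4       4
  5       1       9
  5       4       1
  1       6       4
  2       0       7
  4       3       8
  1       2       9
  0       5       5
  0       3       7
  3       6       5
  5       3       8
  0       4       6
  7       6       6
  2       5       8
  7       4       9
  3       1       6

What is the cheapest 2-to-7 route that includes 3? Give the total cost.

Best 2 to 3: 2 → 0 → 3 costing 14
Shortest 3→7: 3 → 6 → 7 = 11
Total via 3: 14 + 11 = 25.

25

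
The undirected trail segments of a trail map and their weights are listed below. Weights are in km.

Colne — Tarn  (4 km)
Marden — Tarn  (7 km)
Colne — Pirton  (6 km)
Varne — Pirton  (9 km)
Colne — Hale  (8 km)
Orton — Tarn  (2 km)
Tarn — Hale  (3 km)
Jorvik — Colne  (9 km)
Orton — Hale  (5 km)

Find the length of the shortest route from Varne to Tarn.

Compare a few routes:
Varne - Pirton - Colne - Hale - Tarn: 9+6+8+3 = 26
Varne - Pirton - Colne - Tarn: 9+6+4 = 19
Varne - Pirton - Colne - Hale - Orton - Tarn: 9+6+8+5+2 = 30
Cheapest is Varne - Pirton - Colne - Tarn at 19 km.

19 km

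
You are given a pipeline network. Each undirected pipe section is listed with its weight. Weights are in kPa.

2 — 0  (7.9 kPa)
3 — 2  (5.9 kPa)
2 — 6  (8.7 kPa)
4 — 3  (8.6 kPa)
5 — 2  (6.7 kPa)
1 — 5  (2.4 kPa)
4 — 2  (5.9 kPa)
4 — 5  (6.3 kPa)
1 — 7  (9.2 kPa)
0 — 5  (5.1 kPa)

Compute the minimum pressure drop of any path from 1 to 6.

Enumerating some paths:
1 - 5 - 2 - 6: 2.4+6.7+8.7 = 17.8
1 - 5 - 4 - 2 - 6: 2.4+6.3+5.9+8.7 = 23.3
1 - 5 - 0 - 2 - 6: 2.4+5.1+7.9+8.7 = 24.1
Cheapest is 1 - 5 - 2 - 6 at 17.8 kPa.

17.8 kPa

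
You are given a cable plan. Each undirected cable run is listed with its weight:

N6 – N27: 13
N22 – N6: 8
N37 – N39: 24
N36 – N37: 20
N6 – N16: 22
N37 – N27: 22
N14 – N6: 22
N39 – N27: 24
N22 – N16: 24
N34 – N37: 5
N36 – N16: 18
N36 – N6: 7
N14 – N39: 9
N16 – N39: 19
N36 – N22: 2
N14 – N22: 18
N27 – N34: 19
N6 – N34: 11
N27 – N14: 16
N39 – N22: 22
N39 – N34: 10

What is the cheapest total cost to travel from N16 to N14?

28

Candidate routes:
N16 - N22 - N14: 24+18 = 42
N16 - N36 - N22 - N14: 18+2+18 = 38
N16 - N39 - N14: 19+9 = 28
Cheapest is N16 - N39 - N14 at 28.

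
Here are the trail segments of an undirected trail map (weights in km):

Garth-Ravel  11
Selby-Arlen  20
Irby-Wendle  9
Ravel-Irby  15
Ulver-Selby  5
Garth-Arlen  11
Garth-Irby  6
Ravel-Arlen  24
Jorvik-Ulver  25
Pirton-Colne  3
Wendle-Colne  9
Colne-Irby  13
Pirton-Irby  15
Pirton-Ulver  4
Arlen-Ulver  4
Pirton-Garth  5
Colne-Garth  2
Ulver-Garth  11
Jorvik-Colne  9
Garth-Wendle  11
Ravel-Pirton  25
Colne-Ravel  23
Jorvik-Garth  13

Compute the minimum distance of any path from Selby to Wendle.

21 km

Running Dijkstra from Selby:
Selby: 0
Ulver: 5  (via Selby)
Pirton: 9  (via Ulver)
Arlen: 9  (via Ulver)
Colne: 12  (via Pirton)
Garth: 14  (via Pirton)
Irby: 20  (via Garth)
Wendle: 21  (via Colne)
Shortest route: Selby–Ulver–Pirton–Colne–Wendle = 21 km.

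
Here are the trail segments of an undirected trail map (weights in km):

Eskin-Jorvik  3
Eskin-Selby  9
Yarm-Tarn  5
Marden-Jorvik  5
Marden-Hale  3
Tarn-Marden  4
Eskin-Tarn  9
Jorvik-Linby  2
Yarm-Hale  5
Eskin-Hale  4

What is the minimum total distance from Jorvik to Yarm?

12 km

Shortest distances from Jorvik:
Jorvik: 0
Linby: 2  (via Jorvik)
Eskin: 3  (via Jorvik)
Marden: 5  (via Jorvik)
Hale: 7  (via Eskin)
Tarn: 9  (via Marden)
Yarm: 12  (via Hale)
Shortest route: Jorvik–Eskin–Hale–Yarm = 12 km.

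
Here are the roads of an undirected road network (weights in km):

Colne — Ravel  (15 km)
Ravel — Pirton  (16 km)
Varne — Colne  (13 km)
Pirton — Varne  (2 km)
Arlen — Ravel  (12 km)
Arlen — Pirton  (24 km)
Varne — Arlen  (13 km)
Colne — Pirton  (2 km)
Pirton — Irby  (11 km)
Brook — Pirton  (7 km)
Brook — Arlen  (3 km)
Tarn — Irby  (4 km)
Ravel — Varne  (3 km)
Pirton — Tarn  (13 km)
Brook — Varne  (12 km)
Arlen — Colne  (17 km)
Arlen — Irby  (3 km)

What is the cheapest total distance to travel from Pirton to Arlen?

10 km

Shortest distances from Pirton:
Pirton: 0
Varne: 2  (via Pirton)
Colne: 2  (via Pirton)
Ravel: 5  (via Varne)
Brook: 7  (via Pirton)
Arlen: 10  (via Brook)
Shortest route: Pirton–Brook–Arlen = 10 km.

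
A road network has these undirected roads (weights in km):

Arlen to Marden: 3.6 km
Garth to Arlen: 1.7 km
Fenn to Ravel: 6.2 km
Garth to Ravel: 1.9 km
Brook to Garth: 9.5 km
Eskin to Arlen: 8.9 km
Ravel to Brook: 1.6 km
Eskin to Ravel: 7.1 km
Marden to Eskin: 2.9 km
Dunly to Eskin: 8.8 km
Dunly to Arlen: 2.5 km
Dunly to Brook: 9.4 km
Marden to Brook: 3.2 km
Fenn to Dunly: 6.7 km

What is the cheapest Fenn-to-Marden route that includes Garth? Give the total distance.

Best Fenn to Garth: Fenn–Ravel–Garth costing 8.1
Shortest Garth→Marden: Garth–Arlen–Marden = 5.3
Total via Garth: 8.1 + 5.3 = 13.4 km.

13.4 km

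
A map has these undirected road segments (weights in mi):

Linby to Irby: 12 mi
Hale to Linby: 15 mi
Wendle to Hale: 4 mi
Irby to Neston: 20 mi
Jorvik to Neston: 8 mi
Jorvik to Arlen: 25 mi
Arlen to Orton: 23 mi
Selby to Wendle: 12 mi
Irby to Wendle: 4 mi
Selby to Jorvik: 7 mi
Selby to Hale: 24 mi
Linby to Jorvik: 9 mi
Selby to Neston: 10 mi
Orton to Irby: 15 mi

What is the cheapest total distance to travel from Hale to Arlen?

46 mi

Candidate routes:
Hale → Wendle → Selby → Jorvik → Arlen: 4+12+7+25 = 48
Hale → Wendle → Irby → Orton → Arlen: 4+4+15+23 = 46
Hale → Linby → Jorvik → Arlen: 15+9+25 = 49
Cheapest is Hale → Wendle → Irby → Orton → Arlen at 46 mi.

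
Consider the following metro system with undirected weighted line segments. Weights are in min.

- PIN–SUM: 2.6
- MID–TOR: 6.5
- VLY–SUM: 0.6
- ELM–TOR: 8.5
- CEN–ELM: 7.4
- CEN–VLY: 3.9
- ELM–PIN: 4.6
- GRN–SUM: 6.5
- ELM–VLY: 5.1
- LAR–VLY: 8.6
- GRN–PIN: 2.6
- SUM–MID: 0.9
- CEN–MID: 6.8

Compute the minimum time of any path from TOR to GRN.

12.6 min

Enumerating some paths:
TOR → MID → SUM → GRN: 6.5+0.9+6.5 = 13.9
TOR → ELM → VLY → SUM → PIN → GRN: 8.5+5.1+0.6+2.6+2.6 = 19.4
TOR → MID → SUM → PIN → GRN: 6.5+0.9+2.6+2.6 = 12.6
TOR → ELM → PIN → GRN: 8.5+4.6+2.6 = 15.7
Cheapest is TOR → MID → SUM → PIN → GRN at 12.6 min.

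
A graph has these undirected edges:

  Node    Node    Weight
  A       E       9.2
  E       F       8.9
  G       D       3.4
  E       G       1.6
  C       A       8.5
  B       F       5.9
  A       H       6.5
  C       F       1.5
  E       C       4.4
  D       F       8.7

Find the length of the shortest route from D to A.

14.2

Compare a few routes:
D–F–C–A: 8.7+1.5+8.5 = 18.7
D–G–E–A: 3.4+1.6+9.2 = 14.2
D–F–C–E–A: 8.7+1.5+4.4+9.2 = 23.8
D–G–E–C–A: 3.4+1.6+4.4+8.5 = 17.9
The minimum is 14.2 via D–G–E–A.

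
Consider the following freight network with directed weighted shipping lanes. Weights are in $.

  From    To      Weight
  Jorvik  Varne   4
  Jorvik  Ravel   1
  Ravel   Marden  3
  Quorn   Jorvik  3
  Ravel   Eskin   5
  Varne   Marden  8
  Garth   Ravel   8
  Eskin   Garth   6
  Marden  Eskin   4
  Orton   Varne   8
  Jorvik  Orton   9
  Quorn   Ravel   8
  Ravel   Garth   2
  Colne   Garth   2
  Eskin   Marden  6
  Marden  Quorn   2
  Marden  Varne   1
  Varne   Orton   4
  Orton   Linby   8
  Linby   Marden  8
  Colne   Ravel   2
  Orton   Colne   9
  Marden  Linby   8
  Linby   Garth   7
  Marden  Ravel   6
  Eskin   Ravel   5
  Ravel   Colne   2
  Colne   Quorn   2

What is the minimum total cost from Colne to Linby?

Shortest distances from Colne:
Colne: 0
Garth: 2  (via Colne)
Quorn: 2  (via Colne)
Ravel: 2  (via Colne)
Jorvik: 5  (via Quorn)
Marden: 5  (via Ravel)
Varne: 6  (via Marden)
Eskin: 7  (via Ravel)
Orton: 10  (via Varne)
Linby: 13  (via Marden)
Shortest route: Colne–Ravel–Marden–Linby = $13.

$13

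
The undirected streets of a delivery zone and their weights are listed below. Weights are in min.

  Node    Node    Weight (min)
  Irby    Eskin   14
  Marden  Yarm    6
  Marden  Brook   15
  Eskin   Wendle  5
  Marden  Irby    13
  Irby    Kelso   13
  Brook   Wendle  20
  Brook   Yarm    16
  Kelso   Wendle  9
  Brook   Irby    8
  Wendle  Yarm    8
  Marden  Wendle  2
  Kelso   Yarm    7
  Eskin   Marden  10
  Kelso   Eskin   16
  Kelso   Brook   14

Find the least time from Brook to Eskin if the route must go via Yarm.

29 min

Best Brook to Yarm: Brook → Yarm costing 16
Best Yarm to Eskin: Yarm → Wendle → Eskin costing 13
Total via Yarm: 16 + 13 = 29 min.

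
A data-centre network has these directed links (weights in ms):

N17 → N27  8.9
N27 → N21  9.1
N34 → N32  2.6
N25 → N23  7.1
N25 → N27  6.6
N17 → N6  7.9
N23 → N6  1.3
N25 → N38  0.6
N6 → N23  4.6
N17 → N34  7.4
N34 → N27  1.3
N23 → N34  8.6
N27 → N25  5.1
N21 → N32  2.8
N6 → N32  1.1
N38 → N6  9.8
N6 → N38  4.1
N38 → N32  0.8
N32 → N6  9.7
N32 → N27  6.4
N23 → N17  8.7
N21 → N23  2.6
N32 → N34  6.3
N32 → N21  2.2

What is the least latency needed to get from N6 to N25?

Enumerating some paths:
N6 → N32 → N34 → N27 → N25: 1.1+6.3+1.3+5.1 = 13.8
N6 → N38 → N32 → N27 → N25: 4.1+0.8+6.4+5.1 = 16.4
N6 → N32 → N27 → N25: 1.1+6.4+5.1 = 12.6
N6 → N38 → N32 → N34 → N27 → N25: 4.1+0.8+6.3+1.3+5.1 = 17.6
The minimum is 12.6 ms via N6 → N32 → N27 → N25.

12.6 ms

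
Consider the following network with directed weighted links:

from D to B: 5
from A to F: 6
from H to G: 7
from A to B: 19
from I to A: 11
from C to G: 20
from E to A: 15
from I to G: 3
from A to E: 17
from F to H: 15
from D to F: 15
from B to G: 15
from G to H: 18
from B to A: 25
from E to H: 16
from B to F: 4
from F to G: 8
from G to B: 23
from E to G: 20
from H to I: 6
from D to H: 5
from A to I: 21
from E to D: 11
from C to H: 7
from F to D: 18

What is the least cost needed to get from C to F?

Candidate routes:
C → H → I → A → F: 7+6+11+6 = 30
C → H → G → B → F: 7+7+23+4 = 41
C → H → I → G → B → F: 7+6+3+23+4 = 43
The minimum is 30 via C → H → I → A → F.

30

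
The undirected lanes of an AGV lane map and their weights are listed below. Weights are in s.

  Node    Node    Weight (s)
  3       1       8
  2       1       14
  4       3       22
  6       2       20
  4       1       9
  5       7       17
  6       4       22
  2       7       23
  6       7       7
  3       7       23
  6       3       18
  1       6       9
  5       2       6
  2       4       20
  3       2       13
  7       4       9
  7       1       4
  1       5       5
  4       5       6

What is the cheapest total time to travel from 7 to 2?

Compare a few routes:
7 - 1 - 2: 4+14 = 18
7 - 1 - 5 - 2: 4+5+6 = 15
7 - 4 - 5 - 2: 9+6+6 = 21
Cheapest is 7 - 1 - 5 - 2 at 15 s.

15 s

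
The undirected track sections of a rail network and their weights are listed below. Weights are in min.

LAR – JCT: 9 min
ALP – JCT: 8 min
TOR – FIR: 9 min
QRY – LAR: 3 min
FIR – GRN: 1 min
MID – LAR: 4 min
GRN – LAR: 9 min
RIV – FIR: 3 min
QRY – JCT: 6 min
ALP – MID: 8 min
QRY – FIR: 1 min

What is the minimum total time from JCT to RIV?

Compare a few routes:
JCT → QRY → FIR → RIV: 6+1+3 = 10
JCT → LAR → QRY → FIR → RIV: 9+3+1+3 = 16
JCT → LAR → GRN → FIR → RIV: 9+9+1+3 = 22
JCT → QRY → LAR → GRN → FIR → RIV: 6+3+9+1+3 = 22
The minimum is 10 min via JCT → QRY → FIR → RIV.

10 min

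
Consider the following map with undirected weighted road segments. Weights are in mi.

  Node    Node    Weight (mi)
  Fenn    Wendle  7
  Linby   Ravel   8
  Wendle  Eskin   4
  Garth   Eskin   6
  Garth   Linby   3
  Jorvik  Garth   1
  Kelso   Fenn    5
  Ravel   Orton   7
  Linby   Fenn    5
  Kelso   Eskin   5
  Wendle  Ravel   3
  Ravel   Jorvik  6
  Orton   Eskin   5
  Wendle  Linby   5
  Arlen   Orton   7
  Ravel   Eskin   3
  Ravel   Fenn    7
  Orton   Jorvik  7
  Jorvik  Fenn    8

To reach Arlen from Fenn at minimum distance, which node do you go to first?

Enumerating some paths:
Fenn - Kelso - Eskin - Orton - Arlen: 5+5+5+7 = 22
Fenn - Ravel - Eskin - Orton - Arlen: 7+3+5+7 = 22
Fenn - Ravel - Orton - Arlen: 7+7+7 = 21
Cheapest is Fenn - Ravel - Orton - Arlen at 21 mi.
So from Fenn the first move is to Ravel.

Ravel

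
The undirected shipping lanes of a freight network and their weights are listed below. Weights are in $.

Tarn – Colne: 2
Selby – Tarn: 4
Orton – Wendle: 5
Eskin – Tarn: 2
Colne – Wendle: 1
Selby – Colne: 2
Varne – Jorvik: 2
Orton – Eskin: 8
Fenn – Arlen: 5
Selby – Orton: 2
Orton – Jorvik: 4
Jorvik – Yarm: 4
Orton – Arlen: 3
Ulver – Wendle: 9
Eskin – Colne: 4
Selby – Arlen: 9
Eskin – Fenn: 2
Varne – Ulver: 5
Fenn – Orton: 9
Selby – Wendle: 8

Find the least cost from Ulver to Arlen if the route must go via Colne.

$17

Best Ulver to Colne: Ulver–Wendle–Colne costing 10
Best Colne to Arlen: Colne–Selby–Orton–Arlen costing 7
Total via Colne: 10 + 7 = $17.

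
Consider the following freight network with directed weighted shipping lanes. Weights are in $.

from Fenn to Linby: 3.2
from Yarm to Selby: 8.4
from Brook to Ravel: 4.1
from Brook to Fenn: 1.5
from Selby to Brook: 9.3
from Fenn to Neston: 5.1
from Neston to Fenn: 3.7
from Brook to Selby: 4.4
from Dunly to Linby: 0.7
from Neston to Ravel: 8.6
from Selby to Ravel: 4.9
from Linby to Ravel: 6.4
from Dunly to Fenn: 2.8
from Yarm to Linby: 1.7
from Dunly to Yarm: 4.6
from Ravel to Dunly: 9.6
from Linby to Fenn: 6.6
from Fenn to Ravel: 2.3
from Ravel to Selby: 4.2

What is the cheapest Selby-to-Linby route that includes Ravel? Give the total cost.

$15.2

Shortest Selby→Ravel: Selby → Ravel = 4.9
Shortest Ravel→Linby: Ravel → Dunly → Linby = 10.3
Total via Ravel: 4.9 + 10.3 = $15.2.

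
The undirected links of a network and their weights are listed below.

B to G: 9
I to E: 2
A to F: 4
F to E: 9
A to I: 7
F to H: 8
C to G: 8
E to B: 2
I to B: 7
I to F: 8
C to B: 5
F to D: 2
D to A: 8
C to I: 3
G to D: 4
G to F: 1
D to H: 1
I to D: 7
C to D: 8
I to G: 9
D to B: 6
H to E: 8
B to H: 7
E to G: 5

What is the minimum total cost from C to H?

Compare a few routes:
C - D - H: 8+1 = 9
C - I - D - H: 3+7+1 = 11
C - B - H: 5+7 = 12
The minimum is 9 via C - D - H.

9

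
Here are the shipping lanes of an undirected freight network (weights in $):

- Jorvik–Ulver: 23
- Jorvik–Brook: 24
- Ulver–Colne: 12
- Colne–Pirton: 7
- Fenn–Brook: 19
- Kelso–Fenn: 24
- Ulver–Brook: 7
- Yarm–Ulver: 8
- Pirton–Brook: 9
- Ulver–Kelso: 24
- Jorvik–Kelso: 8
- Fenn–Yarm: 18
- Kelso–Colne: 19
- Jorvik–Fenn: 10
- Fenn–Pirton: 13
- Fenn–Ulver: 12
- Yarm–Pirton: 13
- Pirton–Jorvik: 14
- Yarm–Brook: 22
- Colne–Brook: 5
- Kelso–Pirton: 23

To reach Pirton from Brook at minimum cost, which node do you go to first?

Compare a few routes:
Brook–Pirton: 9 = 9
Brook–Colne–Pirton: 5+7 = 12
Cheapest is Brook–Pirton at $9.
So from Brook the first move is to Pirton.

Pirton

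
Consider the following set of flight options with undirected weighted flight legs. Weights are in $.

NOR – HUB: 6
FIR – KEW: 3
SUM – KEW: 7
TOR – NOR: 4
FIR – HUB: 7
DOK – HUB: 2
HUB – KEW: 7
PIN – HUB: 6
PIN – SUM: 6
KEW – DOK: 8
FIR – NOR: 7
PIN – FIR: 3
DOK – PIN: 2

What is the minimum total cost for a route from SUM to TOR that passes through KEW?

$21

Best SUM to KEW: SUM → KEW costing 7
Shortest KEW→TOR: KEW → FIR → NOR → TOR = 14
Total via KEW: 7 + 14 = $21.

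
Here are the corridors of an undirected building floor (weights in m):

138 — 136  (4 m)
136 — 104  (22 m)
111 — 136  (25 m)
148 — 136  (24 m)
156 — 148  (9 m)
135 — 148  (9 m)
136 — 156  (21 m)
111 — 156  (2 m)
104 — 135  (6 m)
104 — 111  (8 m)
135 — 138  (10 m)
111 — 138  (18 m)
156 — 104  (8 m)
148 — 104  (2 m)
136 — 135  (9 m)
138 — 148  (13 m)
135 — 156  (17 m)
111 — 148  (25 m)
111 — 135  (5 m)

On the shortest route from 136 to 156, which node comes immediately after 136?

135

Compare a few routes:
136–156: 21 = 21
136–138–135–111–156: 4+10+5+2 = 21
136–135–111–156: 9+5+2 = 16
Cheapest is 136–135–111–156 at 16 m.
So from 136 the first move is to 135.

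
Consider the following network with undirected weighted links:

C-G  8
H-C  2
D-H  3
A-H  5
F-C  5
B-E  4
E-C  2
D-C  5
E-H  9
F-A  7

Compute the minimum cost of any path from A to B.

Compare a few routes:
A → H → E → B: 5+9+4 = 18
A → F → C → E → B: 7+5+2+4 = 18
A → H → D → C → E → B: 5+3+5+2+4 = 19
A → H → C → E → B: 5+2+2+4 = 13
Cheapest is A → H → C → E → B at 13.

13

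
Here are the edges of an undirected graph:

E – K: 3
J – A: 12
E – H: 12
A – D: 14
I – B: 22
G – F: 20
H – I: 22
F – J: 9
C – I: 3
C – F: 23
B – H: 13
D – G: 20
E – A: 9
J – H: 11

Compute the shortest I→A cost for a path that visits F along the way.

Best I to F: I → C → F costing 26
Shortest F→A: F → J → A = 21
Total via F: 26 + 21 = 47.

47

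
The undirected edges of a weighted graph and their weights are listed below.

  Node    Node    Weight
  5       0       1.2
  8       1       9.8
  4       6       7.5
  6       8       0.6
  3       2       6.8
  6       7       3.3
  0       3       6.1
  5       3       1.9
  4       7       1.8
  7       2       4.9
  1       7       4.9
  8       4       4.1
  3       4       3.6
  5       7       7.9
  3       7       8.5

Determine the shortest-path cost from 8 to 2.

Running Dijkstra from 8:
8: 0
6: 0.6  (via 8)
7: 3.9  (via 6)
4: 4.1  (via 8)
3: 7.7  (via 4)
1: 8.8  (via 7)
2: 8.8  (via 7)
Shortest route: 8 → 6 → 7 → 2 = 8.8.

8.8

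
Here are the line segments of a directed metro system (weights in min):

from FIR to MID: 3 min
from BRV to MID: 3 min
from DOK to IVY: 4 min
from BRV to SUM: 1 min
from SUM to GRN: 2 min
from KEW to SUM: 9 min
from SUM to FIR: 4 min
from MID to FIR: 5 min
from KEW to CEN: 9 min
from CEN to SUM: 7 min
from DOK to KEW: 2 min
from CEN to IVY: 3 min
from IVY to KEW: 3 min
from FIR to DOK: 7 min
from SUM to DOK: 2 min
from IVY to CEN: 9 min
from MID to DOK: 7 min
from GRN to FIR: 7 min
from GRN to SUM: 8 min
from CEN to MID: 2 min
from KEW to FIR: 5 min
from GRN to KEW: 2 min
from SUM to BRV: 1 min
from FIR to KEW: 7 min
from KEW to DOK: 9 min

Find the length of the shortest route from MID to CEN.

Running Dijkstra from MID:
MID: 0
FIR: 5  (via MID)
DOK: 7  (via MID)
KEW: 9  (via DOK)
IVY: 11  (via DOK)
SUM: 18  (via KEW)
CEN: 18  (via KEW)
Shortest route: MID–DOK–KEW–CEN = 18 min.

18 min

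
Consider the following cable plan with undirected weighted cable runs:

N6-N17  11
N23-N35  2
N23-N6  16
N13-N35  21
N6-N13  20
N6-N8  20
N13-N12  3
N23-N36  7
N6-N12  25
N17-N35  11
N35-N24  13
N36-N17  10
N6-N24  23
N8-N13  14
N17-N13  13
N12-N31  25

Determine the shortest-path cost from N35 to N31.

49

Running Dijkstra from N35:
N35: 0
N23: 2  (via N35)
N36: 9  (via N23)
N17: 11  (via N35)
N24: 13  (via N35)
N6: 18  (via N23)
N13: 21  (via N35)
N12: 24  (via N13)
N8: 35  (via N13)
N31: 49  (via N12)
Shortest route: N35 → N13 → N12 → N31 = 49.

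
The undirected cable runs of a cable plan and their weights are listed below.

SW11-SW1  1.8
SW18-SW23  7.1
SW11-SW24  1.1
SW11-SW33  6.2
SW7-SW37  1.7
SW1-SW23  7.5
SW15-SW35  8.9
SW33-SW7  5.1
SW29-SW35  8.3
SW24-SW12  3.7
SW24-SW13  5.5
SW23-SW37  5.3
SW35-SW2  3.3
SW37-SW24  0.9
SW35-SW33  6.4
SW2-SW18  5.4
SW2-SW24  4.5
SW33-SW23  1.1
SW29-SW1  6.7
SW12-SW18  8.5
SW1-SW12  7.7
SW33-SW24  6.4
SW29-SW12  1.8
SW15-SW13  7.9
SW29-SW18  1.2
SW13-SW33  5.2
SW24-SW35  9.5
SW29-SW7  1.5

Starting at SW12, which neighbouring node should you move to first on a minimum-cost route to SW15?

SW24

Compare a few routes:
SW12 - SW29 - SW35 - SW15: 1.8+8.3+8.9 = 19
SW12 - SW24 - SW13 - SW15: 3.7+5.5+7.9 = 17.1
The minimum is 17.1 via SW12 - SW24 - SW13 - SW15.
So from SW12 the first move is to SW24.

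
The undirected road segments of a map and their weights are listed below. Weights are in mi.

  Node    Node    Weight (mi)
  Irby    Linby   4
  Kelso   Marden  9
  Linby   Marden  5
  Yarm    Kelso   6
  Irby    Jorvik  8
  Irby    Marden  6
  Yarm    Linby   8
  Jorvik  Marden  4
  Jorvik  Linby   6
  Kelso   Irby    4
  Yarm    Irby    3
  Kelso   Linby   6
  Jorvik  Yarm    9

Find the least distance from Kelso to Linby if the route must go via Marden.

Shortest Kelso→Marden: Kelso → Marden = 9
Shortest Marden→Linby: Marden → Linby = 5
Total via Marden: 9 + 5 = 14 mi.

14 mi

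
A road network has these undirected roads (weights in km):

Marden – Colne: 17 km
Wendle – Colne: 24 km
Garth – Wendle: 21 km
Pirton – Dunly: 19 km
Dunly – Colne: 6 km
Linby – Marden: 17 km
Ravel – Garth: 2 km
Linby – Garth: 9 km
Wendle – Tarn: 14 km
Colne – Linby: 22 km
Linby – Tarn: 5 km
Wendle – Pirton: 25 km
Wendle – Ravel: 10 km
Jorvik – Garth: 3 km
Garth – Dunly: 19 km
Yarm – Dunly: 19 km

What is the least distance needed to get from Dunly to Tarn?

Shortest distances from Dunly:
Dunly: 0
Colne: 6  (via Dunly)
Yarm: 19  (via Dunly)
Garth: 19  (via Dunly)
Pirton: 19  (via Dunly)
Ravel: 21  (via Garth)
Jorvik: 22  (via Garth)
Marden: 23  (via Colne)
Linby: 28  (via Colne)
Wendle: 30  (via Colne)
Tarn: 33  (via Linby)
Shortest route: Dunly → Colne → Linby → Tarn = 33 km.

33 km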